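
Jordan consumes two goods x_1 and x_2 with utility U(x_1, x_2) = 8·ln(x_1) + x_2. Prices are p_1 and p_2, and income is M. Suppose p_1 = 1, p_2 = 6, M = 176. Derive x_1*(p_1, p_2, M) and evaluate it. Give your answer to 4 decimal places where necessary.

x_1* = 48

So x_1*(p_1,p_2) = 8·p_2/p_1, independent of income; and x_2* = (M − 8·p_2)/p_2.
At the given prices: x_1* = 8·6/1 = 48.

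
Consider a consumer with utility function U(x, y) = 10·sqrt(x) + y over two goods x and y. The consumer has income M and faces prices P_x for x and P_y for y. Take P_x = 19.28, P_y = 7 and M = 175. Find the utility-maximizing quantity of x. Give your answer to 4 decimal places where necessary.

x* = 3.2955

Utility is quasi-linear in y; the FOC for x is 5/√x = P_x/P_y.
Solve: √x = 5·P_y/P_x, so x*(P_x,P_y) = (5·P_y/P_x)², and y* = (M − P_x·x*)/P_y.
Plugging in: x* = (5·7/19.28)² = 3.2955.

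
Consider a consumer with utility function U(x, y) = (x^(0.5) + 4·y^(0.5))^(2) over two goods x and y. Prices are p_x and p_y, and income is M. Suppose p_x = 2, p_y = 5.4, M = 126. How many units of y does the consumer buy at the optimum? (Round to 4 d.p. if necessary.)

MU_x ∝ x^(-0.5), MU_y ∝ 4·y^(-0.5), so MRS = (1/4)·(y/x)^(0.5) = p_x/p_y.
Hence y/x = (4·p_x/p_y)^(1/(0.5)), i.e. raised to the 2 power.
Substitute y = (y/x)·x into the budget: x* = M/(p_x + p_y·(y/x)).
Numerically y/x = 2.194787, so x* = 126/(2 + 5.4·2.194787) = 9.0963 and y* = 2.194787·9.0963 = 19.9643.

y* = 19.9643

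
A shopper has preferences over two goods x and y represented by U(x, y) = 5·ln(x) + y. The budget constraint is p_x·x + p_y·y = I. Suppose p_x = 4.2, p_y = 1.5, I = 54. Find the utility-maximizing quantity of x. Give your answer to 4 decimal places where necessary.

MU_x = 5/x, MU_y = 1. Tangency: 5/x = p_x/p_y.
So x*(p_x,p_y) = 5·p_y/p_x, independent of income; and y* = (I − 5·p_y)/p_y.
At the given prices: x* = 5·1.5/4.2 = 1.7857.

x* = 1.7857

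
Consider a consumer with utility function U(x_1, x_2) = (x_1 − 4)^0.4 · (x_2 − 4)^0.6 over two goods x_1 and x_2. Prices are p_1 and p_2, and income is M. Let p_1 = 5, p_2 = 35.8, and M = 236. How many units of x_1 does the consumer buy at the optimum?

Let x_1' = x_1−4, x_2' = x_2−4. MRS = (2/3)·x_2'/x_1' = p_1/p_2.
Substituting into the budget: x_1* = 4 + 0.4·(M − 4·p_1 − 4·p_2)/p_1, and x_2* = 4 + 0.6·(…)/p_2.
Discretionary income = 236 − 4·5 − 4·35.8 = 72.8; x_1* = 4 + 0.4·72.8/5 = 9.824.

x_1* = 9.824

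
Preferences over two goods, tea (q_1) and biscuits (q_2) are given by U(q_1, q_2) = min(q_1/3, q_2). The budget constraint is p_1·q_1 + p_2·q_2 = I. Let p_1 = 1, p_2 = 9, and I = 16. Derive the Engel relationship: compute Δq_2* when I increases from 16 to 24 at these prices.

Δq_2* = 0.6667

Leontief preferences: the optimum is at the kink where q_1/3 = q_2/1, i.e. q_2 = (1/3)·q_1.
Budget: p_1·q_1 + p_2·(1/3)·q_1 = I, so (3·p_1 + p_2)·q_1 = 3·I.
Demand: q_1*(p_1,p_2,I) = 3·I/(3·p_1 + p_2), q_2* = I/(3·p_1 + p_2).
Here 3·1 + 9 = 12, giving q_2* = 1.3333.
At I' = 24: q_2* = 2. Change: 2 − 1.3333 = 0.6667.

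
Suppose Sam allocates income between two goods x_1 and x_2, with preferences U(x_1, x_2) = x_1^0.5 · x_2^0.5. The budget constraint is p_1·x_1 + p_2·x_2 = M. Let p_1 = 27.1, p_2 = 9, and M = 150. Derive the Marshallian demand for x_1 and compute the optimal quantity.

Tangency: MRS = x_2/x_1 = p_1/p_2.
So 0.5·p_2·x_2 = 0.5·p_1·x_1; combined with the budget, a share 0.5 of income goes to x_1.
Demand: x_1*(p_1,p_2,M) = 0.5·M/p_1 and x_2* = 0.5·M/p_2.
At p_1=27.1, p_2=9, M=150: x_1* = 0.5·150/27.1 = 2.7675.

x_1* = 2.7675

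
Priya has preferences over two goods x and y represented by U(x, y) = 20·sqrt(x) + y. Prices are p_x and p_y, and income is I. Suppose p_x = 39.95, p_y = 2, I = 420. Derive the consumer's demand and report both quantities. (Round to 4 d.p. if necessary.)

MU_x = 10/√x, MU_y = 1. Tangency: 10/√x = p_x/p_y.
Thus x* = (10·p_y/p_x)² — independent of I — with the rest of income spent on y.
Plugging in: x* = (10·2/39.95)² = 0.2506, y* = 204.9937.

x* = 0.2506, y* = 204.9937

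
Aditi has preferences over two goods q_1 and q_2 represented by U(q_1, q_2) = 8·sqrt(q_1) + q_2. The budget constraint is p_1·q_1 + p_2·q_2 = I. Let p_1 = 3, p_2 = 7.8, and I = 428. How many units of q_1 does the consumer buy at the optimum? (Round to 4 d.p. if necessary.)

Plugging in: q_1* = (4·7.8/3)² = 108.16.

q_1* = 108.16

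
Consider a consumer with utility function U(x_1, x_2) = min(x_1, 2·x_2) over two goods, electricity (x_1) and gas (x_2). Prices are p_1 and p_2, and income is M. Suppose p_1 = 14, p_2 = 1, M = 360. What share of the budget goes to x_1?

share on x_1 = 0.9655

With perfect complements, no substitution: consume in ratio x_1:x_2 = 2:1.
Budget: p_1·x_1 + p_2·(1/2)·x_1 = M, so (2·p_1 + p_2)·x_1 = 2·M.
Demand: x_1*(p_1,p_2,M) = 2·M/(2·p_1 + p_2), x_2* = M/(2·p_1 + p_2).
Here 2·14 + 1 = 29, giving x_1* = 24.8276 and x_2* = 12.4138.
Expenditure on x_1: 14·24.8276 = 347.5862; share = 0.9655.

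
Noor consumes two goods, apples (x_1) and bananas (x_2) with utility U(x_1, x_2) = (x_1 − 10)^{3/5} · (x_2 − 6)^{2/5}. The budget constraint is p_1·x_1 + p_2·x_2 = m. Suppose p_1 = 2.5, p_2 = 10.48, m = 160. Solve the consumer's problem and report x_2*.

x_2* = 8.7527

Substituting into the budget: x_1* = 10 + 0.6·(m − 10·p_1 − 6·p_2)/p_1, and x_2* = 6 + 0.4·(…)/p_2.
Discretionary income = 160 − 10·2.5 − 6·10.48 = 72.12; x_2* = 6 + 0.4·72.12/10.48 = 8.7527.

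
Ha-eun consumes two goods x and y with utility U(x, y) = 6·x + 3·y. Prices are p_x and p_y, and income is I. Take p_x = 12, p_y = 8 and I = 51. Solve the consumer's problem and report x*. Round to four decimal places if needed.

x* = 4.25

Perfect substitutes: compare marginal utility per dollar. 6/p_x vs 3/p_y → 0.5 vs 0.375.
x gives more utility per dollar, so spend all income on x: x* = I/p_x, y* = 0.
Numerically: x* = 4.25, y* = 0.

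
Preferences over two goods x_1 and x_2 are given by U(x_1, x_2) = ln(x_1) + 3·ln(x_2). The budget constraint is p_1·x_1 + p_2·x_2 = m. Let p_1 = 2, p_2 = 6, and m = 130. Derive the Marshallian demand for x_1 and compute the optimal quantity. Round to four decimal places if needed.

Tangency: MRS = (1/3)·x_2/x_1 = p_1/p_2.
So p_2·x_2 = 3·p_1·x_1; combined with the budget, a share 0.25 of income goes to x_1.
Demand: x_1*(p_1,p_2,m) = 0.25·m/p_1 and x_2* = 0.75·m/p_2.
At p_1=2, p_2=6, m=130: x_1* = 0.25·130/2 = 16.25.

x_1* = 16.25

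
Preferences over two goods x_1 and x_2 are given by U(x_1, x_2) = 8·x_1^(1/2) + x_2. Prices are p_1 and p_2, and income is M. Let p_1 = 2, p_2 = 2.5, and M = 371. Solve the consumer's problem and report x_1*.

x_1* = 25

Utility is quasi-linear in x_2; the FOC for x_1 is 4/√x_1 = p_1/p_2.
Thus x_1* = (4·p_2/p_1)² — independent of M — with the rest of income spent on x_2.
Plugging in: x_1* = (4·2.5/2)² = 25.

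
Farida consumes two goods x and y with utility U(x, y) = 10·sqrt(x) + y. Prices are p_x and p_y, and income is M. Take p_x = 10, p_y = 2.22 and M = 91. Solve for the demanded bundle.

x* = 1.2321, y* = 35.441

Set MRS = p_x/p_y: 5·x^(−1/2) = p_x/p_y.
Solve: √x = 5·p_y/p_x, so x*(p_x,p_y) = (5·p_y/p_x)², and y* = (M − p_x·x*)/p_y.
Plugging in: x* = (5·2.22/10)² = 1.2321, y* = 35.441.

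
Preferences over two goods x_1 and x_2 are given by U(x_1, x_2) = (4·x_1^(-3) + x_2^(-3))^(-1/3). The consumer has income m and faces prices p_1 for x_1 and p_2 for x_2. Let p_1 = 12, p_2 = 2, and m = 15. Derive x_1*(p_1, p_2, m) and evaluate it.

From the CES first-order condition, 4·(x_2/x_1)^(4) = p_1/p_2.
Hence x_2/x_1 = ((1/4)·p_1/p_2)^(1/(4)), i.e. raised to the 0.25 power.
Substitute x_2 = (x_2/x_1)·x_1 into the budget: x_1* = m/(p_1 + p_2·(x_2/x_1)).
Numerically x_2/x_1 = 1.106682, so x_1* = 15/(12 + 2·1.106682) = 1.0553.

x_1* = 1.0553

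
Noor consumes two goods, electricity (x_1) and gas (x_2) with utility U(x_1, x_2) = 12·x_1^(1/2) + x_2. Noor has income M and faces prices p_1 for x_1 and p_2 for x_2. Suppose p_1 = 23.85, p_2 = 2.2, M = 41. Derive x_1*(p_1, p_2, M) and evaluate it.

Utility is quasi-linear in x_2; the FOC for x_1 is 6/√x_1 = p_1/p_2.
Thus x_1* = (6·p_2/p_1)² — independent of M — with the rest of income spent on x_2.
Plugging in: x_1* = (6·2.2/23.85)² = 0.3063.

x_1* = 0.3063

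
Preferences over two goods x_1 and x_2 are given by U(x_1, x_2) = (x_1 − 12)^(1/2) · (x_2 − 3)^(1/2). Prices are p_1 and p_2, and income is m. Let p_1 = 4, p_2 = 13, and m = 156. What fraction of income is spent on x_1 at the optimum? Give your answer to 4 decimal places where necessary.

MRS = (x_2−3)/(x_1−12). Tangency with p_1/p_2 gives x_2−3 = (p_1/p_2)·(x_1−12).
After buying the subsistence bundle (12, 3), a share 0.5 of the remaining income goes to x_1: x_1* = 12 + 0.5·(m − 12p_1 − 3p_2)/p_1.
Discretionary income = 156 − 12·4 − 3·13 = 69; x_1* = 12 + 0.5·69/4 = 20.625; x_2* = 3 + 0.5·69/13 = 5.6538.
Expenditure on x_1: 4·20.625 = 82.5; share = 0.5288.

share on x_1 = 0.5288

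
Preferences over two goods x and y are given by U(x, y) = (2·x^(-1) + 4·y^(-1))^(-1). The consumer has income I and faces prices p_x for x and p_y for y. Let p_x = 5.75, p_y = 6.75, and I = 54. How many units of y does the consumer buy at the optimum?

y* = 4.8408

MU_x ∝ 2·x^(-2), MU_y ∝ 4·y^(-2), so MRS = (1/2)·(y/x)^(2) = p_x/p_y.
Hence y/x = (2·p_x/p_y)^(1/(2)), i.e. raised to the 0.5 power.
Substitute y = (y/x)·x into the budget: x* = I/(p_x + p_y·(y/x)).
Numerically y/x = 1.30526, so x* = 54/(5.75 + 6.75·1.30526) = 3.7087 and y* = 1.30526·3.7087 = 4.8408.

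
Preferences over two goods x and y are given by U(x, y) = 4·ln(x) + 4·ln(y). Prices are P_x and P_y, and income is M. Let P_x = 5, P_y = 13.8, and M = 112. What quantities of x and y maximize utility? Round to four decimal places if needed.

x* = 11.2, y* = 4.058

Tangency: MRS = y/x = P_x/P_y.
Rearranging, P_y·y = P_x·x. Substituting into the budget gives P_x·x·(1 + 1) = M.
Demand: x*(P_x,P_y,M) = 0.5·M/P_x and y* = 0.5·M/P_y.
At P_x=5, P_y=13.8, M=112: x* = 0.5·112/5 = 11.2, y* = 4.058.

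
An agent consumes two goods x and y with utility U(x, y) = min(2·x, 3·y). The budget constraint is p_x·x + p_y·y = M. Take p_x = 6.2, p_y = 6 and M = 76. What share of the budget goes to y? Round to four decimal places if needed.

With perfect complements, no substitution: consume in ratio x:y = 3:2.
Budget: p_x·x + p_y·(2/3)·x = M, so (3·p_x + 2·p_y)·x = 3·M.
Demand: x*(p_x,p_y,M) = 3·M/(3·p_x + 2·p_y), y* = 2·M/(3·p_x + 2·p_y).
Here 3·6.2 + 2·6 = 30.6, giving x* = 7.451 and y* = 4.9673.
Expenditure on y: 6·4.9673 = 29.8039; share = 0.3922.

share on y = 0.3922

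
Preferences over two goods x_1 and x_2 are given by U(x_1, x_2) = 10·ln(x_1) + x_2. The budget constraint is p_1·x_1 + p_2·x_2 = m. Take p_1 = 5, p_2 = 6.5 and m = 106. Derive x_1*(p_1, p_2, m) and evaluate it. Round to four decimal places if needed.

So x_1*(p_1,p_2) = 10·p_2/p_1, independent of income; and x_2* = (m − 10·p_2)/p_2.
At the given prices: x_1* = 10·6.5/5 = 13.

x_1* = 13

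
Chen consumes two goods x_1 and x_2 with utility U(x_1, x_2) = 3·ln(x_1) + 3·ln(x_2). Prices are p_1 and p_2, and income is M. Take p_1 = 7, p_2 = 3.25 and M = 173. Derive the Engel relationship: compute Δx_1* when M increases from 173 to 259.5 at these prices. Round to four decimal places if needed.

Δx_1* = 6.1786

Tangency: MRS = x_2/x_1 = p_1/p_2.
Rearranging, p_2·x_2 = p_1·x_1. Substituting into the budget gives p_1·x_1·(1 + 1) = M.
Demand: x_1*(p_1,p_2,M) = 0.5·M/p_1 and x_2* = 0.5·M/p_2.
At p_1=7, p_2=3.25, M=173: x_1* = 0.5·173/7 = 12.3571.
At M' = 259.5: x_1* = 18.5357. Change: 18.5357 − 12.3571 = 6.1786.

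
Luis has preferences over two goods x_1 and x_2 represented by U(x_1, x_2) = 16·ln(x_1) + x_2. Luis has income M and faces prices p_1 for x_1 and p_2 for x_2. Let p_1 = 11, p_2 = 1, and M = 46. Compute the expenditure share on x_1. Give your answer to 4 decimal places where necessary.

MU_x_1 = 16/x_1, MU_x_2 = 1. Tangency: 16/x_1 = p_1/p_2.
So x_1*(p_1,p_2) = 16·p_2/p_1, independent of income; and x_2* = (M − 16·p_2)/p_2.
At the given prices: x_1* = 16·1/11 = 1.4545, and x_2* = 30.
Expenditure on x_1: 11·1.4545 = 16; share = 0.3478.

share on x_1 = 0.3478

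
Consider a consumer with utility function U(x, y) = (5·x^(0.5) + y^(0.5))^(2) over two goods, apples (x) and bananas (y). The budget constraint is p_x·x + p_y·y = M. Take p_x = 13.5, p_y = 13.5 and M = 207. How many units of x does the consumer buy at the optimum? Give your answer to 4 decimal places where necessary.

From the CES first-order condition, 5·(y/x)^(0.5) = p_x/p_y.
Hence y/x = ((1/5)·p_x/p_y)^(1/(0.5)), i.e. raised to the 2 power.
With the ratio pinned down, the budget gives x* = M/(p_x + p_y·(y/x)) and y* = (y/x)·x*.
Numerically y/x = 0.04, so x* = 207/(13.5 + 13.5·0.04) = 14.7436.

x* = 14.7436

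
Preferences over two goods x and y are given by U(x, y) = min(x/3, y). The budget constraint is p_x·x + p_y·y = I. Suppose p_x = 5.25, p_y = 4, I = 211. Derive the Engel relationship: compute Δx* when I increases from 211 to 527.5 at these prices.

Leontief preferences: the optimum is at the kink where x/3 = y/1, i.e. y = (1/3)·x.
Budget: p_x·x + p_y·(1/3)·x = I, so (3·p_x + p_y)·x = 3·I.
Demand: x*(p_x,p_y,I) = 3·I/(3·p_x + p_y), y* = I/(3·p_x + p_y).
Here 3·5.25 + 4 = 19.75, giving x* = 32.0506.
At I' = 527.5: x* = 80.1266. Change: 80.1266 − 32.0506 = 48.0759.

Δx* = 48.0759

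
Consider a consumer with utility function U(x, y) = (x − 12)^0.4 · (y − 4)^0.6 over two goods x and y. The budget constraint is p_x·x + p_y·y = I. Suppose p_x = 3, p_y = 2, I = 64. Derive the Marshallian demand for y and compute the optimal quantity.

MRS = (2/3)·(y−4)/(x−12). Tangency with p_x/p_y gives y−4 = (3/2)·(p_x/p_y)·(x−12).
Substituting into the budget: x* = 12 + 0.4·(I − 12·p_x − 4·p_y)/p_x, and y* = 4 + 0.6·(…)/p_y.
Discretionary income = 64 − 12·3 − 4·2 = 20; y* = 4 + 0.6·20/2 = 10.

y* = 10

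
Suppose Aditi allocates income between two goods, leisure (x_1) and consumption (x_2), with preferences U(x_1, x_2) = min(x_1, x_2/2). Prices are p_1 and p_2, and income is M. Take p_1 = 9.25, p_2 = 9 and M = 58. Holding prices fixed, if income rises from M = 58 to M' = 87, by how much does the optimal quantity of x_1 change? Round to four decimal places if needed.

Leontief preferences: the optimum is at the kink where x_1/1 = x_2/2, i.e. x_2 = 2·x_1.
Budget: p_1·x_1 + p_2·2·x_1 = M, so (p_1 + 2·p_2)·x_1 = M.
Demand: x_1*(p_1,p_2,M) = M/(p_1 + 2·p_2), x_2* = 2·M/(p_1 + 2·p_2).
Here 9.25 + 2·9 = 27.25, giving x_1* = 2.1284.
At M' = 87: x_1* = 3.1927. Change: 3.1927 − 2.1284 = 1.0642.

Δx_1* = 1.0642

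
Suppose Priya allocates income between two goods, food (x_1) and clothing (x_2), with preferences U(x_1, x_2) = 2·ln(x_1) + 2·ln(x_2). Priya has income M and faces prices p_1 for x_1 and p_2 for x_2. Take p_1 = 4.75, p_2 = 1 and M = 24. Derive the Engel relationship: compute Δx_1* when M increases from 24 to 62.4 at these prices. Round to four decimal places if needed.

The MRS is x_2/x_1. Set MRS = p_1/p_2.
So 2·p_2·x_2 = 2·p_1·x_1; combined with the budget, a share 0.5 of income goes to x_1.
Demand: x_1*(p_1,p_2,M) = 0.5·M/p_1 and x_2* = 0.5·M/p_2.
At p_1=4.75, p_2=1, M=24: x_1* = 0.5·24/4.75 = 2.5263.
At M' = 62.4: x_1* = 6.5684. Change: 6.5684 − 2.5263 = 4.0421.

Δx_1* = 4.0421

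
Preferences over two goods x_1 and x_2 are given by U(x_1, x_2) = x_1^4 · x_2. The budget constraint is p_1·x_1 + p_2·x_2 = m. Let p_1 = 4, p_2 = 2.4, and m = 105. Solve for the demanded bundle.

Demand: x_1*(p_1,p_2,m) = 0.8·m/p_1 and x_2* = 0.2·m/p_2.
At p_1=4, p_2=2.4, m=105: x_1* = 0.8·105/4 = 21, x_2* = 8.75.

x_1* = 21, x_2* = 8.75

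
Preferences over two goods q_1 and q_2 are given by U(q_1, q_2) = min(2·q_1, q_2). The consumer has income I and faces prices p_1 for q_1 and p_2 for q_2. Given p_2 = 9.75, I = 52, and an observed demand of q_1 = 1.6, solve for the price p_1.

Leontief preferences: the optimum is at the kink where q_1/1 = q_2/2, i.e. q_2 = 2·q_1.
Budget: p_1·q_1 + p_2·2·q_1 = I, so (p_1 + 2·p_2)·q_1 = I.
Demand: q_1*(p_1,p_2,I) = I/(p_1 + 2·p_2), q_2* = 2·I/(p_1 + 2·p_2).
Set q_1* = 1.6 in the demand function and solve for p_1: p_1 = 13.

p_1 = 13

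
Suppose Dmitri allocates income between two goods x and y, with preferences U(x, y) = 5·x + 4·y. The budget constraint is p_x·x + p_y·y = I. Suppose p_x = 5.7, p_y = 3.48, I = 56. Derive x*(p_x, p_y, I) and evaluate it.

Perfect substitutes: compare marginal utility per dollar. 5/p_x vs 4/p_y → 0.8772 vs 1.1494.
y gives more utility per dollar, so spend all income on y: y* = I/p_y, x* = 0.
Numerically: x* = 0, y* = 16.092.

x* = 0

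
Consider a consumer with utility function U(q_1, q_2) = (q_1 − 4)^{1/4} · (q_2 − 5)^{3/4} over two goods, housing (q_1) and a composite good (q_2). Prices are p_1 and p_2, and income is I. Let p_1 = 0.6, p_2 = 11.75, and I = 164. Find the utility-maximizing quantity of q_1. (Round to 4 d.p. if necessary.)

q_1* = 46.8542

This is Cobb-Douglas in (q_1−4, q_2−5): tangency gives 0.25·p_2·(q_2−5) = 0.75·p_1·(q_1−4).
Substituting into the budget: q_1* = 4 + 0.25·(I − 4·p_1 − 5·p_2)/p_1, and q_2* = 5 + 0.75·(…)/p_2.
Discretionary income = 164 − 4·0.6 − 5·11.75 = 102.85; q_1* = 4 + 0.25·102.85/0.6 = 46.8542.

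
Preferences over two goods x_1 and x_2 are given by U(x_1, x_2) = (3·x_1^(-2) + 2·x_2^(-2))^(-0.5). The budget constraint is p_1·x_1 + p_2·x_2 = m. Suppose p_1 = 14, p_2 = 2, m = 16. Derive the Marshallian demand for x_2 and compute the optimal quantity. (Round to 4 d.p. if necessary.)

x_2* = 1.5418

With the ratio pinned down, the budget gives x_1* = m/(p_1 + p_2·(x_2/x_1)) and x_2* = (x_2/x_1)·x_1*.
Numerically x_2/x_1 = 1.671099, so x_1* = 16/(14 + 2·1.671099) = 0.9226 and x_2* = 1.671099·0.9226 = 1.5418.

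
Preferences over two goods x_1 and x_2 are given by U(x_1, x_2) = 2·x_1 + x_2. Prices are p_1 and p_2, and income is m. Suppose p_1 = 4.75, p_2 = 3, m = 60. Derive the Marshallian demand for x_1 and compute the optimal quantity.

Linear utility — the consumer picks whichever good has higher MU/price: 2/4.75 = 0.4211 vs 1/3 = 0.3333.
x_1 gives more utility per dollar, so spend all income on x_1: x_1* = m/p_1, x_2* = 0.
Numerically: x_1* = 12.6316, x_2* = 0.

x_1* = 12.6316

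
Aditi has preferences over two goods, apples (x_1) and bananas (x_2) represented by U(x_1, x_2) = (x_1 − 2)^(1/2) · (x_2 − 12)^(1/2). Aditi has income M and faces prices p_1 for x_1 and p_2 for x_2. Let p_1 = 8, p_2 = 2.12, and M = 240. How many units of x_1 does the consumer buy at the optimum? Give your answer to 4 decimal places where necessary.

This is Cobb-Douglas in (x_1−2, x_2−12): tangency gives 0.5·p_2·(x_2−12) = 0.5·p_1·(x_1−2).
Substituting into the budget: x_1* = 2 + 0.5·(M − 2·p_1 − 12·p_2)/p_1, and x_2* = 12 + 0.5·(…)/p_2.
Discretionary income = 240 − 2·8 − 12·2.12 = 198.56; x_1* = 2 + 0.5·198.56/8 = 14.41.

x_1* = 14.41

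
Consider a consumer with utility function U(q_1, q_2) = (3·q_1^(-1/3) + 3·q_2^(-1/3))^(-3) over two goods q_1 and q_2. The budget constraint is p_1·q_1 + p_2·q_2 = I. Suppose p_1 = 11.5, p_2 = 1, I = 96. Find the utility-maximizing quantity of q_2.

q_2* = 33.7848

From the CES first-order condition, (q_2/q_1)^(4/3) = p_1/p_2.
Solve for the ratio: q_2/q_1 = [p_1/p_2]^(0.75).
Substitute q_2 = (q_2/q_1)·q_1 into the budget: q_1* = I/(p_1 + p_2·(q_2/q_1)).
Numerically q_2/q_1 = 6.24487, so q_1* = 96/(11.5 + 1·6.24487) = 5.41 and q_2* = 6.24487·5.41 = 33.7848.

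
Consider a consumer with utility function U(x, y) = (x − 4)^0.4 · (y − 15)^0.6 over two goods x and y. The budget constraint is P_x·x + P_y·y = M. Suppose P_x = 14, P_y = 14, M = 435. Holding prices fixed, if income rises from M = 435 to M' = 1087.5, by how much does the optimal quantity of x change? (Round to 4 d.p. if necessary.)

MRS = (2/3)·(y−15)/(x−4). Tangency with P_x/P_y gives y−15 = (3/2)·(P_x/P_y)·(x−4).
Substituting into the budget: x* = 4 + 0.4·(M − 4·P_x − 15·P_y)/P_x, and y* = 15 + 0.6·(…)/P_y.
Discretionary income = 435 − 4·14 − 15·14 = 169; x* = 4 + 0.4·169/14 = 8.8286.
At M' = 1087.5: x* = 27.4714. Change: 27.4714 − 8.8286 = 18.6429.

Δx* = 18.6429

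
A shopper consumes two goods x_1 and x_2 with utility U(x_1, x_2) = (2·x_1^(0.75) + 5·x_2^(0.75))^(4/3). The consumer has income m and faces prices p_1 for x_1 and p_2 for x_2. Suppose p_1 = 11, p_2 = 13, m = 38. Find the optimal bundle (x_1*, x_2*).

x_1* = 0.1401, x_2* = 2.8046

MRS = MU_x_1/MU_x_2 = (2/5)·(x_2/x_1)^(0.25). Set equal to p_1/p_2.
Hence x_2/x_1 = ((5/2)·p_1/p_2)^(1/(0.25)), i.e. raised to the 4 power.
With the ratio pinned down, the budget gives x_1* = m/(p_1 + p_2·(x_2/x_1)) and x_2* = (x_2/x_1)·x_1*.
Numerically x_2/x_1 = 20.024301, so x_1* = 38/(11 + 13·20.024301) = 0.1401 and x_2* = 20.024301·0.1401 = 2.8046.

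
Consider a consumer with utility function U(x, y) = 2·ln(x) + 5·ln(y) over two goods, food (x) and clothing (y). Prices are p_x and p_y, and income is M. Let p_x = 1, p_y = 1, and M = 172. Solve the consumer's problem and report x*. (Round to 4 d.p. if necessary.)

x* = 49.1429

At p_x=1, p_y=1, M=172: x* = 2/7·172/1 = 49.1429.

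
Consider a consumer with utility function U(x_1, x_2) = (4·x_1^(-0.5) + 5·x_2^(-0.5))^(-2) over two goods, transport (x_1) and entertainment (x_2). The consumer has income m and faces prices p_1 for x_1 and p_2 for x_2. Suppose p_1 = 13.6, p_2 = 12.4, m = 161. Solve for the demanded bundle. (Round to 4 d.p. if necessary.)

x_1* = 5.5704, x_2* = 6.8744

MU_x_1 ∝ 4·x_1^(-1.5), MU_x_2 ∝ 5·x_2^(-1.5), so MRS = (4/5)·(x_2/x_1)^(1.5) = p_1/p_2.
Hence x_2/x_1 = ((5/4)·p_1/p_2)^(1/(1.5)), i.e. raised to the 2/3 power.
Substitute x_2 = (x_2/x_1)·x_1 into the budget: x_1* = m/(p_1 + p_2·(x_2/x_1)).
Numerically x_2/x_1 = 1.234103, so x_1* = 161/(13.6 + 12.4·1.234103) = 5.5704 and x_2* = 1.234103·5.5704 = 6.8744.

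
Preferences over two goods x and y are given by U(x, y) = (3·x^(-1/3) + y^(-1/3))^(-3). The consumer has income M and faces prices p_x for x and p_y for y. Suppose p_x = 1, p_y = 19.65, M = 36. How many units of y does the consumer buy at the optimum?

y* = 0.8797

Numerically y/x = 0.047004, so x* = 36/(1 + 19.65·0.047004) = 18.7146 and y* = 0.047004·18.7146 = 0.8797.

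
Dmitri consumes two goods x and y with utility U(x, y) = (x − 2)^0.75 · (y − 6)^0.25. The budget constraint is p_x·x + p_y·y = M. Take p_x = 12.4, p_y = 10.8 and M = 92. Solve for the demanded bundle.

x* = 2.1452, y* = 6.0556

This is Cobb-Douglas in (x−2, y−6): tangency gives 0.75·p_y·(y−6) = 0.25·p_x·(x−2).
After buying the subsistence bundle (2, 6), a share 0.75 of the remaining income goes to x: x* = 2 + 0.75·(M − 2p_x − 6p_y)/p_x.
Discretionary income = 92 − 2·12.4 − 6·10.8 = 2.4; x* = 2 + 0.75·2.4/12.4 = 2.1452; y* = 6 + 0.25·2.4/10.8 = 6.0556.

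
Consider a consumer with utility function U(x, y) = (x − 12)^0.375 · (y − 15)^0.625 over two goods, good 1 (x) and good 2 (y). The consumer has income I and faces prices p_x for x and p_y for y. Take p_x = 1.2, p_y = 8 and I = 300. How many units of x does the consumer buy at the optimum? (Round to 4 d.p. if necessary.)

x* = 63.75

This is Cobb-Douglas in (x−12, y−15): tangency gives 0.375·p_y·(y−15) = 0.625·p_x·(x−12).
After buying the subsistence bundle (12, 15), a share 0.375 of the remaining income goes to x: x* = 12 + 0.375·(I − 12p_x − 15p_y)/p_x.
Discretionary income = 300 − 12·1.2 − 15·8 = 165.6; x* = 12 + 0.375·165.6/1.2 = 63.75.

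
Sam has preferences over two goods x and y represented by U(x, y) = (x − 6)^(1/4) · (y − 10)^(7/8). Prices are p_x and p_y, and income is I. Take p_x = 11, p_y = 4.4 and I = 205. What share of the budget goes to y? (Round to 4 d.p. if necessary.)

share on y = 0.5751

This is Cobb-Douglas in (x−6, y−10): tangency gives 0.25·p_y·(y−10) = 0.875·p_x·(x−6).
After buying the subsistence bundle (6, 10), a share 2/9 of the remaining income goes to x: x* = 6 + 2/9·(I − 6p_x − 10p_y)/p_x.
Discretionary income = 205 − 6·11 − 10·4.4 = 95; x* = 6 + 2/9·95/11 = 7.9192; y* = 10 + 7/9·95/4.4 = 26.7929.
Expenditure on y: 4.4·26.7929 = 117.8889; share = 0.5751.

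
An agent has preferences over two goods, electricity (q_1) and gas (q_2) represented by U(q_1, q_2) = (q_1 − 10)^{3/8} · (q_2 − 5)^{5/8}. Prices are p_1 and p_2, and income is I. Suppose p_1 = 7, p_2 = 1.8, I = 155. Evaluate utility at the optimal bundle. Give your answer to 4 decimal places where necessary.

Let q_1' = q_1−10, q_2' = q_2−5. MRS = (3/5)·q_2'/q_1' = p_1/p_2.
Substituting into the budget: q_1* = 10 + 0.375·(I − 10·p_1 − 5·p_2)/p_1, and q_2* = 5 + 0.625·(…)/p_2.
Discretionary income = 155 − 10·7 − 5·1.8 = 76; q_1* = 10 + 0.375·76/7 = 14.0714; q_2* = 5 + 0.625·76/1.8 = 31.3889.
Utility at the optimum: U(14.0714, 31.3889) = 13.0931.

V = 13.0931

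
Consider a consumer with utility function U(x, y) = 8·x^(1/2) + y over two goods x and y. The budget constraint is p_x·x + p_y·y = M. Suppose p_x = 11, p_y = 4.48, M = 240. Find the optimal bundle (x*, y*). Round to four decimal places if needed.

x* = 2.6539, y* = 47.0551

Set MRS = p_x/p_y: 4·x^(−1/2) = p_x/p_y.
Solve: √x = 4·p_y/p_x, so x*(p_x,p_y) = (4·p_y/p_x)², and y* = (M − p_x·x*)/p_y.
Plugging in: x* = (4·4.48/11)² = 2.6539, y* = 47.0551.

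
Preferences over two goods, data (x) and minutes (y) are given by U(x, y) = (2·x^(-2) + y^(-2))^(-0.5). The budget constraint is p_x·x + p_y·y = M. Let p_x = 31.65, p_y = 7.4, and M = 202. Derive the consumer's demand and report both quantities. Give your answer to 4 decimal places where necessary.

MU_x ∝ 2·x^(-3), MU_y ∝ y^(-3), so MRS = 2·(y/x)^(3) = p_x/p_y.
Solve for the ratio: y/x = [(1/2)·p_x/p_y]^(1/3).
With the ratio pinned down, the budget gives x* = M/(p_x + p_y·(y/x)) and y* = (y/x)·x*.
Numerically y/x = 1.28836, so x* = 202/(31.65 + 7.4·1.28836) = 4.9048 and y* = 1.28836·4.9048 = 6.3192.

x* = 4.9048, y* = 6.3192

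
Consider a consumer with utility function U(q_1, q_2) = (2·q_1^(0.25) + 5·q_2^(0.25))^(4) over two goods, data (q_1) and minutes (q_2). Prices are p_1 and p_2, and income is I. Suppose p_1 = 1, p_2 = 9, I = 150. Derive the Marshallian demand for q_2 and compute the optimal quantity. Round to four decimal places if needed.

From the CES first-order condition, (2/5)·(q_2/q_1)^(0.75) = p_1/p_2.
Hence q_2/q_1 = ((5/2)·p_1/p_2)^(1/(0.75)), i.e. raised to the 4/3 power.
Substitute q_2 = (q_2/q_1)·q_1 into the budget: q_1* = I/(p_1 + p_2·(q_2/q_1)).
Numerically q_2/q_1 = 0.181244, so q_1* = 150/(1 + 9·0.181244) = 57.0083 and q_2* = 0.181244·57.0083 = 10.3324.

q_2* = 10.3324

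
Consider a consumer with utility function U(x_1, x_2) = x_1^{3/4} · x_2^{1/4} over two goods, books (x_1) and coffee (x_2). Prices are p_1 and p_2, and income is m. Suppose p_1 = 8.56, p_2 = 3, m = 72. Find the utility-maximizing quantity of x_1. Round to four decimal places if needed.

x_1* = 6.3084

At p_1=8.56, p_2=3, m=72: x_1* = 0.75·72/8.56 = 6.3084.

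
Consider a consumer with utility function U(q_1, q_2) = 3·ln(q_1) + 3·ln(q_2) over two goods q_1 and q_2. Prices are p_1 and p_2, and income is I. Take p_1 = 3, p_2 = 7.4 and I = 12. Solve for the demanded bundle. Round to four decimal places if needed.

q_1* = 2, q_2* = 0.8108

MU_q_1/MU_q_2 = (3·q_2)/(3·q_1); tangency sets this equal to p_1/p_2.
So 3·p_2·q_2 = 3·p_1·q_1; combined with the budget, a share 0.5 of income goes to q_1.
Demand: q_1*(p_1,p_2,I) = 0.5·I/p_1 and q_2* = 0.5·I/p_2.
At p_1=3, p_2=7.4, I=12: q_1* = 0.5·12/3 = 2, q_2* = 0.8108.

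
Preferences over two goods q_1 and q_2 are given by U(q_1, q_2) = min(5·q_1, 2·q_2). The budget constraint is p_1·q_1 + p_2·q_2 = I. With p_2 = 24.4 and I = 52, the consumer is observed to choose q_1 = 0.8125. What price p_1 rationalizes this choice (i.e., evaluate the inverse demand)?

p_1 = 3

With perfect complements, no substitution: consume in ratio q_1:q_2 = 2:5.
Budget: p_1·q_1 + p_2·(5/2)·q_1 = I, so (2·p_1 + 5·p_2)·q_1 = 2·I.
Demand: q_1*(p_1,p_2,I) = 2·I/(2·p_1 + 5·p_2), q_2* = 5·I/(2·p_1 + 5·p_2).
Set q_1* = 0.8125 in the demand function and solve for p_1: p_1 = 3.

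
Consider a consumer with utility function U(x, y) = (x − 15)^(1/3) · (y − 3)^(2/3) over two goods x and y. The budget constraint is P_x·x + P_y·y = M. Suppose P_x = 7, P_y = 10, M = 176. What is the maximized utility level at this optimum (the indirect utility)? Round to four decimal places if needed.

MRS = (1/2)·(y−3)/(x−15). Tangency with P_x/P_y gives y−3 = 2·(P_x/P_y)·(x−15).
Substituting into the budget: x* = 15 + 1/3·(M − 15·P_x − 3·P_y)/P_x, and y* = 3 + 2/3·(…)/P_y.
Discretionary income = 176 − 15·7 − 3·10 = 41; x* = 15 + 1/3·41/7 = 16.9524; y* = 3 + 2/3·41/10 = 5.7333.
Utility at the optimum: U(16.9524, 5.7333) = 2.4433.

V = 2.4433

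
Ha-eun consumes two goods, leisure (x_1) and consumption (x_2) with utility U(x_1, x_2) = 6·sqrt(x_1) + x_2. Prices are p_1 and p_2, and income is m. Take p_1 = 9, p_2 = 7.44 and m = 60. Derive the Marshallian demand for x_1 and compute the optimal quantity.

x_1* = 6.1504

Utility is quasi-linear in x_2; the FOC for x_1 is 3/√x_1 = p_1/p_2.
Solve: √x_1 = 3·p_2/p_1, so x_1*(p_1,p_2) = (3·p_2/p_1)², and x_2* = (m − p_1·x_1*)/p_2.
Plugging in: x_1* = (3·7.44/9)² = 6.1504.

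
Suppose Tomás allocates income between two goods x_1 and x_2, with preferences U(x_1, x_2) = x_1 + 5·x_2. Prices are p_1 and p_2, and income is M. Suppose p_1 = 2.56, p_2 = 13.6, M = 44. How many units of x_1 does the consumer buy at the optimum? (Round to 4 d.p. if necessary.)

x_1* = 17.1875

Perfect substitutes: compare marginal utility per dollar. 1/p_1 vs 5/p_2 → 0.3906 vs 0.3676.
x_1 gives more utility per dollar, so spend all income on x_1: x_1* = M/p_1, x_2* = 0.
Numerically: x_1* = 17.1875, x_2* = 0.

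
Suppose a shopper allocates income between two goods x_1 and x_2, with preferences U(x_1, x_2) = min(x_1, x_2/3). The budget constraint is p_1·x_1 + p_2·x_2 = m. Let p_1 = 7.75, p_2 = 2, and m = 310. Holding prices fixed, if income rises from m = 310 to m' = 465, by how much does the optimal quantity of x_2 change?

With perfect complements, no substitution: consume in ratio x_1:x_2 = 1:3.
Budget: p_1·x_1 + p_2·3·x_1 = m, so (p_1 + 3·p_2)·x_1 = m.
Demand: x_1*(p_1,p_2,m) = m/(p_1 + 3·p_2), x_2* = 3·m/(p_1 + 3·p_2).
Here 7.75 + 3·2 = 13.75, giving x_2* = 67.6364.
At m' = 465: x_2* = 101.4545. Change: 101.4545 − 67.6364 = 33.8182.

Δx_2* = 33.8182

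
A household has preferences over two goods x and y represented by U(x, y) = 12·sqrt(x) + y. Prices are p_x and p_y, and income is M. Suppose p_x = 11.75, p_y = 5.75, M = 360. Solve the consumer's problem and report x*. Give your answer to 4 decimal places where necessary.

x* = 8.6211

Set MRS = p_x/p_y: 6·x^(−1/2) = p_x/p_y.
Solve: √x = 6·p_y/p_x, so x*(p_x,p_y) = (6·p_y/p_x)², and y* = (M − p_x·x*)/p_y.
Plugging in: x* = (6·5.75/11.75)² = 8.6211.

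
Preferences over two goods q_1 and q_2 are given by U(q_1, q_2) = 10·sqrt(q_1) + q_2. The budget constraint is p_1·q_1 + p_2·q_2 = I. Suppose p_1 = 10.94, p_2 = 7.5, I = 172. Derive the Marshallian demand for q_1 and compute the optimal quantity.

q_1* = 11.7497

Utility is quasi-linear in q_2; the FOC for q_1 is 5/√q_1 = p_1/p_2.
Solve: √q_1 = 5·p_2/p_1, so q_1*(p_1,p_2) = (5·p_2/p_1)², and q_2* = (I − p_1·q_1*)/p_2.
Plugging in: q_1* = (5·7.5/10.94)² = 11.7497.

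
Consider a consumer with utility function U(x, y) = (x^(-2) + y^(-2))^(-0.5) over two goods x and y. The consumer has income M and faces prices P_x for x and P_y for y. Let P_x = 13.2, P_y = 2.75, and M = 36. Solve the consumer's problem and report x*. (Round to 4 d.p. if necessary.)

MRS = MU_x/MU_y = (y/x)^(3). Set equal to P_x/P_y.
Solve for the ratio: y/x = [P_x/P_y]^(1/3).
With the ratio pinned down, the budget gives x* = M/(P_x + P_y·(y/x)) and y* = (y/x)·x*.
Numerically y/x = 1.686865, so x* = 36/(13.2 + 2.75·1.686865) = 2.0181.

x* = 2.0181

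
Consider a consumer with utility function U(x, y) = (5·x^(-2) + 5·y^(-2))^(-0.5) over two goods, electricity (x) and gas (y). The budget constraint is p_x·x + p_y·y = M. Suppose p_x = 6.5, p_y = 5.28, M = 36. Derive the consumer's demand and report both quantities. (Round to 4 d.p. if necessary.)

x* = 2.9608, y* = 3.1732

MU_x ∝ 5·x^(-3), MU_y ∝ 5·y^(-3), so MRS = (y/x)^(3) = p_x/p_y.
Solve for the ratio: y/x = [p_x/p_y]^(1/3).
With the ratio pinned down, the budget gives x* = M/(p_x + p_y·(y/x)) and y* = (y/x)·x*.
Numerically y/x = 1.071749, so x* = 36/(6.5 + 5.28·1.071749) = 2.9608 and y* = 1.071749·2.9608 = 3.1732.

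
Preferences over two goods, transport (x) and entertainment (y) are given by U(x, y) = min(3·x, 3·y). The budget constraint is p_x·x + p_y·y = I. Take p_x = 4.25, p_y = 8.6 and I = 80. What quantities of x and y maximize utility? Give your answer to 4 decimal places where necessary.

Demand: x*(p_x,p_y,I) = 3·I/(3·p_x + 3·p_y), y* = 3·I/(3·p_x + 3·p_y).
Here 3·4.25 + 3·8.6 = 38.55, giving x* = 6.2257 and y* = 6.2257.

x* = 6.2257, y* = 6.2257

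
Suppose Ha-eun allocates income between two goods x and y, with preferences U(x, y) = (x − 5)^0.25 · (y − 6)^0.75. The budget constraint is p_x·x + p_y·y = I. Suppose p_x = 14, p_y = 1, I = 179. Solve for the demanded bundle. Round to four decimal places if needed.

x* = 6.8393, y* = 83.25

MRS = (1/3)·(y−6)/(x−5). Tangency with p_x/p_y gives y−6 = 3·(p_x/p_y)·(x−5).
After buying the subsistence bundle (5, 6), a share 0.25 of the remaining income goes to x: x* = 5 + 0.25·(I − 5p_x − 6p_y)/p_x.
Discretionary income = 179 − 5·14 − 6·1 = 103; x* = 5 + 0.25·103/14 = 6.8393; y* = 6 + 0.75·103/1 = 83.25.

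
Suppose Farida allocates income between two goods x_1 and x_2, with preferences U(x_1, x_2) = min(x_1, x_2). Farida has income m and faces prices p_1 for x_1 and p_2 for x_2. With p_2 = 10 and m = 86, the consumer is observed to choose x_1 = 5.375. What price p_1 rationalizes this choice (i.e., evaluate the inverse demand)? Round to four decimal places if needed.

With perfect complements, no substitution: consume in ratio x_1:x_2 = 1:1.
Budget: p_1·x_1 + p_2·x_1 = m, so (p_1 + p_2)·x_1 = m.
Demand: x_1*(p_1,p_2,m) = m/(p_1 + p_2), x_2* = m/(p_1 + p_2).
Set x_1* = 5.375 in the demand function and solve for p_1: p_1 = 6.

p_1 = 6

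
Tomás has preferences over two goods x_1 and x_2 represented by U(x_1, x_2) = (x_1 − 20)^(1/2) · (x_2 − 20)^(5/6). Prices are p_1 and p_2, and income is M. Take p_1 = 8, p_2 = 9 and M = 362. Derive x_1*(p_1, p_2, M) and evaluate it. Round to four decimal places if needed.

Let x_1' = x_1−20, x_2' = x_2−20. MRS = (3/5)·x_2'/x_1' = p_1/p_2.
After buying the subsistence bundle (20, 20), a share 0.375 of the remaining income goes to x_1: x_1* = 20 + 0.375·(M − 20p_1 − 20p_2)/p_1.
Discretionary income = 362 − 20·8 − 20·9 = 22; x_1* = 20 + 0.375·22/8 = 21.0312.

x_1* = 21.0312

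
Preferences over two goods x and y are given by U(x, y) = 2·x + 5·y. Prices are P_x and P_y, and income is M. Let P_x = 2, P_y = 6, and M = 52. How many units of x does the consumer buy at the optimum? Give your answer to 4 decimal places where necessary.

Perfect substitutes: compare marginal utility per dollar. 2/P_x vs 5/P_y → 1 vs 0.8333.
x gives more utility per dollar, so spend all income on x: x* = M/P_x, y* = 0.
Numerically: x* = 26, y* = 0.

x* = 26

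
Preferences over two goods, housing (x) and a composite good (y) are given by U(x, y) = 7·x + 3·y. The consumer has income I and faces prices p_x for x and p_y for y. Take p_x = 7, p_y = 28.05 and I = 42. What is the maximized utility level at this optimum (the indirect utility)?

V = 42

Perfect substitutes: compare marginal utility per dollar. 7/p_x vs 3/p_y → 1 vs 0.107.
x gives more utility per dollar, so spend all income on x: x* = I/p_x, y* = 0.
Numerically: x* = 6, y* = 0.
Utility at the optimum: U(6, 0) = 42.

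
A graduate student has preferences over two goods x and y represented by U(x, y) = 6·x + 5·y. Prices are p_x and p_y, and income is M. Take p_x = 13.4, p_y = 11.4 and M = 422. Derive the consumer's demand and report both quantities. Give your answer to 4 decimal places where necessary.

x* = 31.4925, y* = 0

Numerically: x* = 31.4925, y* = 0.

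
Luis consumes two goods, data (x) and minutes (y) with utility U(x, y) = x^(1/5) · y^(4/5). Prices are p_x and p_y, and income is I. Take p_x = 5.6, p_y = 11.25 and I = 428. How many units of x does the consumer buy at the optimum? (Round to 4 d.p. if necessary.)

x* = 15.2857

The MRS is (1/4)·y/x. Set MRS = p_x/p_y.
Rearranging, p_y·y = 4·p_x·x. Substituting into the budget gives p_x·x·(1 + 4) = I.
Demand: x*(p_x,p_y,I) = 0.2·I/p_x and y* = 0.8·I/p_y.
At p_x=5.6, p_y=11.25, I=428: x* = 0.2·428/5.6 = 15.2857.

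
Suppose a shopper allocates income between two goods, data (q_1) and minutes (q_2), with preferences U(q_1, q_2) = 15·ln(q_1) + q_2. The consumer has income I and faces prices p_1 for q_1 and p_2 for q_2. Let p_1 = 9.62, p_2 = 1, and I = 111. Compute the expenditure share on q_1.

share on q_1 = 0.1351

Set MRS = p_1/p_2: (15/q_1)/1 = p_1/p_2.
So q_1*(p_1,p_2) = 15·p_2/p_1, independent of income; and q_2* = (I − 15·p_2)/p_2.
At the given prices: q_1* = 15·1/9.62 = 1.5593, and q_2* = 96.
Expenditure on q_1: 9.62·1.5593 = 15; share = 0.1351.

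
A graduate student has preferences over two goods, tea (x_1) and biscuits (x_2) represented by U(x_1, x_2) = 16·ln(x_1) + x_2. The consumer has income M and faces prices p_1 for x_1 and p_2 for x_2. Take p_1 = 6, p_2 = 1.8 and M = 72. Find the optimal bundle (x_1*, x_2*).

MU_x_1 = 16/x_1, MU_x_2 = 1. Tangency: 16/x_1 = p_1/p_2.
So x_1*(p_1,p_2) = 16·p_2/p_1, independent of income; and x_2* = (M − 16·p_2)/p_2.
At the given prices: x_1* = 16·1.8/6 = 4.8, and x_2* = 24.

x_1* = 4.8, x_2* = 24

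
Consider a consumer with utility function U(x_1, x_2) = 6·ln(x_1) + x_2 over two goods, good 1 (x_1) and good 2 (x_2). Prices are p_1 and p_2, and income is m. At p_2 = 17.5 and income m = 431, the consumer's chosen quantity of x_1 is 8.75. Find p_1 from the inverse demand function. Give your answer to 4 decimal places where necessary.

p_1 = 12

MU_x_1 = 6/x_1, MU_x_2 = 1. Tangency: 6/x_1 = p_1/p_2.
So x_1*(p_1,p_2) = 6·p_2/p_1, independent of income; and x_2* = (m − 6·p_2)/p_2.
Set x_1* = 8.75 in the demand function and solve for p_1: p_1 = 12.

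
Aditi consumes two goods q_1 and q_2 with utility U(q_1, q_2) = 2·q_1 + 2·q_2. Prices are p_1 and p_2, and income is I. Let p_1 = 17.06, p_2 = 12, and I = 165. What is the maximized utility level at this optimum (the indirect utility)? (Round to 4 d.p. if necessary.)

V = 27.5

q_2 gives more utility per dollar, so spend all income on q_2: q_2* = I/p_2, q_1* = 0.
Numerically: q_1* = 0, q_2* = 13.75.
Utility at the optimum: U(0, 13.75) = 27.5.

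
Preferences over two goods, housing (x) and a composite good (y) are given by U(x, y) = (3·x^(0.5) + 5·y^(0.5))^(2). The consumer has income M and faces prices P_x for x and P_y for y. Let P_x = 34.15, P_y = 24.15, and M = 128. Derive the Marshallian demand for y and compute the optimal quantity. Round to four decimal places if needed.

MRS = MU_x/MU_y = (3/5)·(y/x)^(0.5). Set equal to P_x/P_y.
Solve for the ratio: y/x = [(5/3)·P_x/P_y]^(2).
With the ratio pinned down, the budget gives x* = M/(P_x + P_y·(y/x)) and y* = (y/x)·x*.
Numerically y/x = 5.554496, so x* = 128/(34.15 + 24.15·5.554496) = 0.7606 and y* = 5.554496·0.7606 = 4.2247.

y* = 4.2247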